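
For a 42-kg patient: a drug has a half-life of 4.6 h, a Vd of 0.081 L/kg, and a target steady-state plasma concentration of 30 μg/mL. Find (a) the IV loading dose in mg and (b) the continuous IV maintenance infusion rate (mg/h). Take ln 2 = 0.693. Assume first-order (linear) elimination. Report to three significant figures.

(a) 102 mg; (b) 15.4 mg/h

Total Vd = 0.081 × 42 = 3.402 L
LD = Vd × C = 3.402 × 30 = 102.1 mg
CL = 0.693 × Vd / t½ = 0.693 × 3.402 / 4.6 = 0.5125 L/h
Infusion rate = CL × Css = 0.5125 × 30 = 15.38 mg/h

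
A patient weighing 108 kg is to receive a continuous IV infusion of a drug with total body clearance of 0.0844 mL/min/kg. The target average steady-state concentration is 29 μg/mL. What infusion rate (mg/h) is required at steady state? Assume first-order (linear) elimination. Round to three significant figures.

CL = 0.0844 mL/min/kg × 108 kg = 9.115 mL/min = 9.115 × 60/1000 = 0.5469 L/h
Infusion rate = CL · Css = 0.5469 L/h × 29 mg/L = 15.86 mg/h

15.9 mg/h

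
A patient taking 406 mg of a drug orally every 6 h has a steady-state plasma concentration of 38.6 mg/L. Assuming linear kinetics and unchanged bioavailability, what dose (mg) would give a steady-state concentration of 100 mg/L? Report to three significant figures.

For first-order elimination, Css ∝ F·D/(CL·τ); F and CL are unchanged, so Css ∝ D/τ.
D₂ = D₁ × (Css,target / Css,current) = 406 × 100/38.6 = 1052 mg

1050 mg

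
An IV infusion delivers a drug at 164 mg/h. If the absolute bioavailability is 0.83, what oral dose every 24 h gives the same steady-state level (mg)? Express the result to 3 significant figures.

4740 mg

To maintain the same Css, the systemic dosing rate must be unchanged: F·D/τ = infusion rate.
D = rate × τ / F = 164 × 24 / 0.83 = 4742 mg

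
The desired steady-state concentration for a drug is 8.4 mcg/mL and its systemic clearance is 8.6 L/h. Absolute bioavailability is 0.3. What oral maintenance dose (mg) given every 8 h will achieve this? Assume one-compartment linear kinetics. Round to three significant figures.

D = CL × Css × τ / F = 8.600 × 8.4 × 8 / 0.3 = 1926 mg

1930 mg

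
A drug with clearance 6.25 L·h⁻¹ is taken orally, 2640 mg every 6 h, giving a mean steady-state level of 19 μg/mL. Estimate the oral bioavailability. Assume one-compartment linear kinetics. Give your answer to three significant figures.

F·D/τ = CL·Css at steady state → F = CL·Css·τ / D.
F = 6.25 × 19 × 6 / 2640 = 0.270

0.270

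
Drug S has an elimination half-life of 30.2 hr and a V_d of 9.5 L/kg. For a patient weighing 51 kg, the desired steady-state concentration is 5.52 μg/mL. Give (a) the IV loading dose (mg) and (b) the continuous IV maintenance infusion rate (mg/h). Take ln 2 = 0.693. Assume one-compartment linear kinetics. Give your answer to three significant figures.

Vd = 9.5 L/kg × 51 kg = 484.5 L
LD = Vd × C = 484.5 × 5.52 = 2674 mg
CL = 0.693 × Vd / t½ = 0.693 × 484.5 / 30.2 = 11.12 L/h
Infusion rate = CL × Css = 11.12 × 5.52 = 61.38 mg/h

(a) 2670 mg; (b) 61.4 mg/h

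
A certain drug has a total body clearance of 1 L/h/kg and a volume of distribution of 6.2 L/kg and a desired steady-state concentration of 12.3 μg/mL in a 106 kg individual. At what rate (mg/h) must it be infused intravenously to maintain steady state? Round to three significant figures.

CL = 1 L/h/kg × 106 kg = 106.0 L/h
At steady state, infusion rate equals elimination rate: rate in = CL × Css.
Rate = CL × Css = 106.0 × 12.3 = 1304 mg/h

1300 mg/h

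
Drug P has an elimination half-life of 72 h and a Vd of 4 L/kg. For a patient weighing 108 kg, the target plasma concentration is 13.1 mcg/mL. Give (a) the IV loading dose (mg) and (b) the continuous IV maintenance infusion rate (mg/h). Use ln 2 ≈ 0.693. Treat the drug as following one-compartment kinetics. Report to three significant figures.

Vd = 4 L/kg × 108 kg = 432.0 L
LD = Vd × C = 432.0 × 13.1 = 5659 mg
CL = 0.693 × Vd / t½ = 0.693 × 432.0 / 72 = 4.158 L/h
Infusion rate = CL × Css = 4.158 × 13.1 = 54.47 mg/h

(a) 5660 mg; (b) 54.5 mg/h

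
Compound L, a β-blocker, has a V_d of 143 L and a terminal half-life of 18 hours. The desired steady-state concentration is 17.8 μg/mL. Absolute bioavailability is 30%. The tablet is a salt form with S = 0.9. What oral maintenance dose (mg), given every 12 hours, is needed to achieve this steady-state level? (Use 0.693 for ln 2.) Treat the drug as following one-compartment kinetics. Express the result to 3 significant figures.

4360 mg

k = 0.693/18 = 0.03850 h⁻¹, so CL = k·Vd = 0.03850 × 143.0 = 5.506 L/h
D = CL × Css × τ / F / S = 5.506 × 17.8 × 12 / 0.3 / 0.9 = 4356 mg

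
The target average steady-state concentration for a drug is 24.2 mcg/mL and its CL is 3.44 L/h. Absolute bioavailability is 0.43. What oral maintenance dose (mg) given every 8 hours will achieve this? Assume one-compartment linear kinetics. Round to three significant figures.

1550 mg

At steady state, dose per interval replaces the amount cleared in that interval: F·D/τ = CL·Css.
D = CL × Css × τ / F = 3.440 × 24.2 × 8 / 0.43 = 1549 mg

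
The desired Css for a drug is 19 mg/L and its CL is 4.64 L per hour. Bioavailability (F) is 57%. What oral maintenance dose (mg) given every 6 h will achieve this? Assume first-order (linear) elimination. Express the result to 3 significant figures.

D = CL × Css × τ / F = 4.640 × 19 × 6 / 0.57 = 928.0 mg

928 mg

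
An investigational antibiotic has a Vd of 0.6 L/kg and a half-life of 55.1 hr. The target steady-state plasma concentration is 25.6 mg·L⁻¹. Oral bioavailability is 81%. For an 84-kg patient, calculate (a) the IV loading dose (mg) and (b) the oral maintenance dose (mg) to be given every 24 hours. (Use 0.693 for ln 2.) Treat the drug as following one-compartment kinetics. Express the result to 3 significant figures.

Total Vd = 0.6 × 84 = 50.40 L
LD = Vd × C = 50.40 × 25.6 = 1290 mg
CL = 0.693 × Vd / t½ = 0.693 × 50.40 / 55.1 = 0.6339 L/h
D = CL × Css × τ / F = 0.6339 × 25.6 × 24 / 0.81 = 480.8 mg

(a) 1290 mg; (b) 481 mg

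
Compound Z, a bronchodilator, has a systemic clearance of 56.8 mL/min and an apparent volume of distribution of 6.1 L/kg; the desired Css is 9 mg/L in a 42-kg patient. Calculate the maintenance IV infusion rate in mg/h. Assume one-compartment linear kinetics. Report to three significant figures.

CL = 56.8 mL/min = 56.8 × 0.06 = 3.408 L/h
R₀ = 3.408 × 9 = 30.67 mg/h

30.7 mg/h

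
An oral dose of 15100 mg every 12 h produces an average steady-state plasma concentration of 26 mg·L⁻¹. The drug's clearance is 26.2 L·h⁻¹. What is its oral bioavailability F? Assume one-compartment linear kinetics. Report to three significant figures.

0.541

F·D/τ = CL·Css at steady state → F = CL·Css·τ / D.
F = 26.2 × 26 × 12 / 15100 = 0.541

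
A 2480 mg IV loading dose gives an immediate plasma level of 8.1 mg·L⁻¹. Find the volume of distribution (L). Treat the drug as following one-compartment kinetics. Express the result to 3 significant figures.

Immediately after an IV bolus, C₀ = Dose / Vd, so Vd = Dose / C₀.
Vd = 2480 / 8.1 = 306.2 L

306 L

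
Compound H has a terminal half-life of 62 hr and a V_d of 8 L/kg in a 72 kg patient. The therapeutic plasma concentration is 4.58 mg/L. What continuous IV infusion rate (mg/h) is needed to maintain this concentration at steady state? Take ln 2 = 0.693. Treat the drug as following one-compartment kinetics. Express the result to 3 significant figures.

29.5 mg/h

Vd(total) = 72 kg × 8 L/kg = 576.0 L
k = 0.693/62 = 0.01118 h⁻¹, so CL = k·Vd = 0.01118 × 576.0 = 6.440 L/h
Infusion rate = CL × Css = 6.440 × 4.58 = 29.50 mg/h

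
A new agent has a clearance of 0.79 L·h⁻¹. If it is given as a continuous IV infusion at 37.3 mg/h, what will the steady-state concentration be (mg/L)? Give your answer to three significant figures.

47.2 mg/L

Css = rate / CL = 37.3 / 0.7900 = 47.22 mg/L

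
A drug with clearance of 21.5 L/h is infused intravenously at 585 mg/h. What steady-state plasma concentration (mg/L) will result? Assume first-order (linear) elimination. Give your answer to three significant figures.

27.2 mg/L

Css = rate / CL = 585 / 21.50 = 27.21 mg/L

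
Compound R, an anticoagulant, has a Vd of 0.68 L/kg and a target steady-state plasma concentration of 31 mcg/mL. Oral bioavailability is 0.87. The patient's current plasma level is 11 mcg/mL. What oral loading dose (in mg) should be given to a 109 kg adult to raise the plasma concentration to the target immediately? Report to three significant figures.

Total Vd = 0.68 × 109 = 74.12 L
The loading dose fills Vd to the target concentration.
Concentration deficit ΔC = 31 − 11 = 20.00 mg/L
LD = Vd × ΔC / F = 74.12 × 20.00 / 0.87 = 1704 mg

1700 mg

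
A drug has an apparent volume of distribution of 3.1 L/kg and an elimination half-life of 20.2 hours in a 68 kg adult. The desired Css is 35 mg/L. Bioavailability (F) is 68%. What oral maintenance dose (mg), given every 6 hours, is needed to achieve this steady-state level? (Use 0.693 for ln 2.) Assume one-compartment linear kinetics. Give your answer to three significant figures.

Vd(total) = 68 kg × 3.1 L/kg = 210.8 L
k = 0.693/20.2 = 0.03431 h⁻¹, so CL = k·Vd = 0.03431 × 210.8 = 7.233 L/h
D = CL × Css × τ / F = 7.233 × 35 × 6 / 0.68 = 2234 mg

2230 mg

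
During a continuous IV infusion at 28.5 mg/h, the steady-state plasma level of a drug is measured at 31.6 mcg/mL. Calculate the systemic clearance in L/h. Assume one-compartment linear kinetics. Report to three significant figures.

0.902 L/h

At steady state, infusion rate = CL × Css, so CL = rate / Css.
CL = 28.5 / 31.6 = 0.9019 L/h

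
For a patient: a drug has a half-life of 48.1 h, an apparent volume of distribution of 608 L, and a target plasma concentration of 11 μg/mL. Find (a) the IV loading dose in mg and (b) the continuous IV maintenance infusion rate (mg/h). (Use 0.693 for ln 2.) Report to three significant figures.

LD = Vd × C = 608.0 × 11 = 6688 mg
CL = 0.693 × Vd / t½ = 0.693 × 608.0 / 48.1 = 8.760 L/h
Infusion rate = CL × Css = 8.760 × 11 = 96.36 mg/h

(a) 6690 mg; (b) 96.4 mg/h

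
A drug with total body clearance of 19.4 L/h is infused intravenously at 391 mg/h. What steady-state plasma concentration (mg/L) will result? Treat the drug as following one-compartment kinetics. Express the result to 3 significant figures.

Css = rate / CL = 391 / 19.40 = 20.15 mg/L

20.2 mg/L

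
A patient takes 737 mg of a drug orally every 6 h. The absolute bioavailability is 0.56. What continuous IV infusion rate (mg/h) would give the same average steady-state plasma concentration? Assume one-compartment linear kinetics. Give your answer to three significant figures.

Equivalent systemic input: infusion rate = F·D/τ.
Rate = 0.56 × 737 / 6 = 68.79 mg/h

68.8 mg/h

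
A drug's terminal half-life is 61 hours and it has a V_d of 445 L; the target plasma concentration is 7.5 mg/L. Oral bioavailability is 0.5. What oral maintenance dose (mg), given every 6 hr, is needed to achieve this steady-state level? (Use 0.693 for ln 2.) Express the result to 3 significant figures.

455 mg

k = 0.693/61 = 0.01136 h⁻¹, so CL = k·Vd = 0.01136 × 445.0 = 5.055 L/h
D = CL × Css × τ / F = 5.055 × 7.5 × 6 / 0.5 = 455.0 mg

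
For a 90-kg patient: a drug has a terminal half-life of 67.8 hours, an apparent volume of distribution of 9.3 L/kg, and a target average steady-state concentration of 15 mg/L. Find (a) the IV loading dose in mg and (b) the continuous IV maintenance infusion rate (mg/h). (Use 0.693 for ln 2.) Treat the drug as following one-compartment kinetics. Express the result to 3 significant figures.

Vd(total) = 90 kg × 9.3 L/kg = 837.0 L
LD = Vd × C = 837.0 × 15 = 12560 mg
CL = 0.693 × Vd / t½ = 0.693 × 837.0 / 67.8 = 8.555 L/h
Infusion rate = CL × Css = 8.555 × 15 = 128.3 mg/h

(a) 12600 mg; (b) 128 mg/h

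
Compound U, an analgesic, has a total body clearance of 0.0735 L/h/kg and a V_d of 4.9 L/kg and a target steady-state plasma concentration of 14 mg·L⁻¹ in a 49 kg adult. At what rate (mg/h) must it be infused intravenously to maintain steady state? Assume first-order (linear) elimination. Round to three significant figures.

CL = 0.0735 L/h/kg × 49 kg = 3.602 L/h
Rate = CL × Css = 3.602 × 14 = 50.43 mg/h

50.4 mg/h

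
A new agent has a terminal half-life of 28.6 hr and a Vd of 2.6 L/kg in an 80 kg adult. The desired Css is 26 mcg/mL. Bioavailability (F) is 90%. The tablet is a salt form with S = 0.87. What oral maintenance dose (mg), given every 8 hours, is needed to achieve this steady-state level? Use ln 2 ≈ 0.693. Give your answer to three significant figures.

Vd = 2.6 L/kg × 80 kg = 208.0 L
CL = ln 2 · Vd / t½ = 0.693 × 208.0 / 28.6 = 5.040 L/h
D = CL × Css × τ / F / S = 5.040 × 26 × 8 / 0.9 / 0.87 = 1339 mg

1340 mg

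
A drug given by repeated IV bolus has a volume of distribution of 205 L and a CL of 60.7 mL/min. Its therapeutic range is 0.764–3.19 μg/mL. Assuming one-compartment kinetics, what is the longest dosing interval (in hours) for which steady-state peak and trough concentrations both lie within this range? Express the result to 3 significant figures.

CL = 60.7 mL/min × 60/1000 = 3.642 L/h
k = CL / Vd = 3.642 / 205.0 = 0.01777 h⁻¹
Between IV bolus doses, concentration decays as C = C₀·e^(−kτ), so C_peak/C_trough = e^(kτ).
τ_max = ln(C_peak/C_trough) / k = ln(3.19/0.764) / 0.01777 = 1.429 / 0.01777 = 80.42 h

80.4 h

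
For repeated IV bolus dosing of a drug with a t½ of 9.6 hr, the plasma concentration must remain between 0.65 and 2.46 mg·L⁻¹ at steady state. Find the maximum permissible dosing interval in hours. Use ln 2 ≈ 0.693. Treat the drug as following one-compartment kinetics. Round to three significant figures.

k = 0.693 / t½ = 0.693 / 9.6 = 0.07219 h⁻¹
Between IV bolus doses, concentration decays as C = C₀·e^(−kτ), so C_peak/C_trough = e^(kτ).
τ_max = ln(C_peak/C_trough) / k = ln(2.46/0.65) / 0.07219 = 1.331 / 0.07219 = 18.44 h

18.4 h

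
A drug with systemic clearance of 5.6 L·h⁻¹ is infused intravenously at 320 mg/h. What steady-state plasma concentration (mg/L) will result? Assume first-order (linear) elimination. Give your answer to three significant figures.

57.1 mg/L

Css = rate / CL = 320 / 5.600 = 57.14 mg/L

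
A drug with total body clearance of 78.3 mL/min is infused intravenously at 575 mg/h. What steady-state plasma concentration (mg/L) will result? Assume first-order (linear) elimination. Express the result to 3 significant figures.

Convert clearance: 78.3 mL/min × 60 min/h ÷ 1000 mL/L = 4.698 L/h
Css = rate / CL = 575 / 4.698 = 122.4 mg/L

122 mg/L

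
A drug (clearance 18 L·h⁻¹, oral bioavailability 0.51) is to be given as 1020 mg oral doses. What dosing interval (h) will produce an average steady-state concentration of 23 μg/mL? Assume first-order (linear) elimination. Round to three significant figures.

F·D/τ = CL·Css → τ = F·D / (CL·Css).
τ = 0.51 × 1020 / (18 × 23) = 1.257 h

1.26 h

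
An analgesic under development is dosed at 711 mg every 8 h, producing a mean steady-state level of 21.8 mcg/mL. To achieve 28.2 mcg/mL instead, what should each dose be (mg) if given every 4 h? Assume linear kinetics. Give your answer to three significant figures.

460 mg

For first-order elimination, Css ∝ F·D/(CL·τ); F and CL are unchanged, so Css ∝ D/τ.
D₂ = D₁ × (Css,target / Css,current) × (τ₂/τ₁) = 711 × (28.2/21.8) × (4/8) = 459.9 mg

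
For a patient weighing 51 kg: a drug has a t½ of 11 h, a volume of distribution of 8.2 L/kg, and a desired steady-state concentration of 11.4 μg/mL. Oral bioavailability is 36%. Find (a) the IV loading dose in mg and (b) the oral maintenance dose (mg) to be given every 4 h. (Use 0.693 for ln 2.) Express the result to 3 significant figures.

(a) 4770 mg; (b) 3340 mg

Vd = 8.2 L/kg × 51 kg = 418.2 L
LD = Vd × C = 418.2 × 11.4 = 4767 mg
CL = 0.693 × Vd / t½ = 0.693 × 418.2 / 11 = 26.35 L/h
D = CL × Css × τ / F = 26.35 × 11.4 × 4 / 0.36 = 3338 mg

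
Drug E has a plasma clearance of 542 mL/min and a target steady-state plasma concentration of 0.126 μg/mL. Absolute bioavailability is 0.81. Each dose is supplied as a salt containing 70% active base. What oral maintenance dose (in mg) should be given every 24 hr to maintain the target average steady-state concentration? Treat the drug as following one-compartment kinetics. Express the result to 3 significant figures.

173 mg

CL = 542 mL/min = 542 × 0.06 = 32.52 L/h
D = CL × Css × τ / F / S = 32.52 × 0.126 × 24 / 0.81 / 0.7 = 173.4 mg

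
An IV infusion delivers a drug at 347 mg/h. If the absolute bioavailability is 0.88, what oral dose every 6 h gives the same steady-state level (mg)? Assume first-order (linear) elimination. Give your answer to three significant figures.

To maintain the same Css, the systemic dosing rate must be unchanged: F·D/τ = infusion rate.
D = rate × τ / F = 347 × 6 / 0.88 = 2366 mg

2370 mg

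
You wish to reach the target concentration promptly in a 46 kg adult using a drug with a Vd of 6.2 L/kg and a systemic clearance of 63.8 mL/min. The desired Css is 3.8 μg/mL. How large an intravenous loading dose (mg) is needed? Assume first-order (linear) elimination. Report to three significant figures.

1080 mg

Total Vd = 6.2 × 46 = 285.2 L
LD = Vd × C = 285.2 × 3.800 = 1084 mg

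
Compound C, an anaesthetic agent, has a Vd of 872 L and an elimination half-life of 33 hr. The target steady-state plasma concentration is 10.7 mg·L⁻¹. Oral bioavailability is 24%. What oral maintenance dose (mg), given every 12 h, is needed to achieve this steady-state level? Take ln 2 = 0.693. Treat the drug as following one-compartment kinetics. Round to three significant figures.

CL = 0.693 × Vd / t½ = 0.693 × 872.0 / 33 = 18.31 L/h
D = CL × Css × τ / F = 18.31 × 10.7 × 12 / 0.24 = 9796 mg

9800 mg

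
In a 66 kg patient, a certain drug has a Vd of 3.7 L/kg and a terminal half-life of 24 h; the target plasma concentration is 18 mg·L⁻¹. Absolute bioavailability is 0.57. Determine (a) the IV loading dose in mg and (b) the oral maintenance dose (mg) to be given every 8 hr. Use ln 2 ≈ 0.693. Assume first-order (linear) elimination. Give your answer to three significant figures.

(a) 4400 mg; (b) 1780 mg

Vd(total) = 66 kg × 3.7 L/kg = 244.2 L
LD = Vd × C = 244.2 × 18 = 4396 mg
CL = 0.693 × Vd / t½ = 0.693 × 244.2 / 24 = 7.051 L/h
D = CL × Css × τ / F = 7.051 × 18 × 8 / 0.57 = 1781 mg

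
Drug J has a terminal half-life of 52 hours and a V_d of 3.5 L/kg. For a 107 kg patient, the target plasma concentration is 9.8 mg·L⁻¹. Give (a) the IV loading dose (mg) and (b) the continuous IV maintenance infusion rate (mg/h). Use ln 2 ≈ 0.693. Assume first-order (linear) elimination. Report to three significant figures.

(a) 3670 mg; (b) 48.9 mg/h

Vd(total) = 107 kg × 3.5 L/kg = 374.5 L
LD = Vd × C = 374.5 × 9.8 = 3670 mg
CL = 0.693 × Vd / t½ = 0.693 × 374.5 / 52 = 4.991 L/h
Infusion rate = CL × Css = 4.991 × 9.8 = 48.91 mg/h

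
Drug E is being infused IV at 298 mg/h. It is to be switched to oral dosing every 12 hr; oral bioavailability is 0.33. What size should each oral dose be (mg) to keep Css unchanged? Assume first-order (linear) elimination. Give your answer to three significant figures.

10800 mg

To maintain the same Css, the systemic dosing rate must be unchanged: F·D/τ = infusion rate.
D = rate × τ / F = 298 × 12 / 0.33 = 10840 mg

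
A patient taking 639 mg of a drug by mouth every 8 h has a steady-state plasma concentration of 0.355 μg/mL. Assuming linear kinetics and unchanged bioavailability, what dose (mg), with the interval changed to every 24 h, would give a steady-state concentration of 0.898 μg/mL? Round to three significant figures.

With linear kinetics, Css is proportional to dose rate (D/τ) at fixed clearance.
D₂ = D₁ × (Css,target / Css,current) × (τ₂/τ₁) = 639 × (0.898/0.355) × (24/8) = 4849 mg

4850 mg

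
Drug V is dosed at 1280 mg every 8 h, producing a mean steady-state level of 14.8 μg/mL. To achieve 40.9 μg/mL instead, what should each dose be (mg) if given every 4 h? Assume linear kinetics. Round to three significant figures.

1770 mg

With linear kinetics, Css is proportional to dose rate (D/τ) at fixed clearance.
D₂ = D₁ × (Css,target / Css,current) × (τ₂/τ₁) = 1280 × (40.9/14.8) × (4/8) = 1769 mg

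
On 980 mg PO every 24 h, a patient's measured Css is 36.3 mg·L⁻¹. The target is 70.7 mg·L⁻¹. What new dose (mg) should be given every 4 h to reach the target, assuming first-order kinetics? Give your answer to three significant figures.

With linear kinetics, Css is proportional to dose rate (D/τ) at fixed clearance.
D₂ = D₁ × (Css,target / Css,current) × (τ₂/τ₁) = 980 × (70.7/36.3) × (4/24) = 318.1 mg

318 mg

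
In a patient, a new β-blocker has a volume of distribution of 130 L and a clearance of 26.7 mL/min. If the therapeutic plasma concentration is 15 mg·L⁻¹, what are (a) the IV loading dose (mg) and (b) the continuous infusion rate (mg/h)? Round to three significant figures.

(a) 1950 mg; (b) 24.0 mg/h

Loading dose = Vd × C = 130.0 × 15 = 1950 mg
CL = 26.7 mL/min × 60/1000 = 1.602 L/h
Maintenance infusion rate = CL × Css = 1.602 × 15 = 24.03 mg/h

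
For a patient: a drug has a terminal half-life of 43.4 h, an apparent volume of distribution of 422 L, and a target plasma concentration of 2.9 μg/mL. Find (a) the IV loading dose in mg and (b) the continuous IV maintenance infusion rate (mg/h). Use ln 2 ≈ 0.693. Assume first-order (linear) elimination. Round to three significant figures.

(a) 1220 mg; (b) 19.5 mg/h

LD = Vd × C = 422.0 × 2.9 = 1224 mg
CL = 0.693 × Vd / t½ = 0.693 × 422.0 / 43.4 = 6.738 L/h
Infusion rate = CL × Css = 6.738 × 2.9 = 19.54 mg/h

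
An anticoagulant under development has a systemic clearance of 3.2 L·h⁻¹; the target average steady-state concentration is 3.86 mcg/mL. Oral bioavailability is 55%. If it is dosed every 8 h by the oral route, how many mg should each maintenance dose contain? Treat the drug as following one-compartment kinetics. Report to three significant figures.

180 mg

D = CL × Css × τ / F = 3.200 × 3.86 × 8 / 0.55 = 179.7 mg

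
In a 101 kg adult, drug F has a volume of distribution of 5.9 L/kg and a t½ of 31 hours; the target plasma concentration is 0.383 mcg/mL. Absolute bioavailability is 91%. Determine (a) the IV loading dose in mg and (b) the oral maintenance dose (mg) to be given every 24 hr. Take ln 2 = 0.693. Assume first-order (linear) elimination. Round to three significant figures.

Total Vd = 5.9 × 101 = 595.9 L
LD = Vd × C = 595.9 × 0.383 = 228.2 mg
CL = 0.693 × Vd / t½ = 0.693 × 595.9 / 31 = 13.32 L/h
D = CL × Css × τ / F = 13.32 × 0.383 × 24 / 0.91 = 134.5 mg

(a) 228 mg; (b) 135 mg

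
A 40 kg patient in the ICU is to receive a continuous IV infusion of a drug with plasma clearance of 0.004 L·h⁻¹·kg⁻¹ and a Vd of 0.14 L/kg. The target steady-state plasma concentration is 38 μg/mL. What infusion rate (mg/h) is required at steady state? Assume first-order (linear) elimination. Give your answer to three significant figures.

6.08 mg/h

CL = 0.004 L·h⁻¹·kg⁻¹ × 40 kg = 0.1600 L/h
Rate = CL × Css = 0.1600 × 38 = 6.080 mg/h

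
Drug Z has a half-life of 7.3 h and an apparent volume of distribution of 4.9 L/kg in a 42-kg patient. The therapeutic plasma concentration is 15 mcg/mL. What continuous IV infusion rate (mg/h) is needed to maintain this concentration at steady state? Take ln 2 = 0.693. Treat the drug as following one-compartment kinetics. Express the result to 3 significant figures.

Vd = 4.9 L/kg × 42 kg = 205.8 L
CL = ln 2 · Vd / t½ = 0.693 × 205.8 / 7.3 = 19.54 L/h
Infusion rate = CL × Css = 19.54 × 15 = 293.1 mg/h

293 mg/h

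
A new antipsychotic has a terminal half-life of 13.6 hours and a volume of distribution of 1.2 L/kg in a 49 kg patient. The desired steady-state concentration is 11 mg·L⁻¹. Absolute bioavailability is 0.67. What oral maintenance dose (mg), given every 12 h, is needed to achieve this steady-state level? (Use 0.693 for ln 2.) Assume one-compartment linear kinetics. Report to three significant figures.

590 mg

Vd = 1.2 L/kg × 49 kg = 58.80 L
CL = ln 2 · Vd / t½ = 0.693 × 58.80 / 13.6 = 2.996 L/h
D = CL × Css × τ / F = 2.996 × 11 × 12 / 0.67 = 590.3 mg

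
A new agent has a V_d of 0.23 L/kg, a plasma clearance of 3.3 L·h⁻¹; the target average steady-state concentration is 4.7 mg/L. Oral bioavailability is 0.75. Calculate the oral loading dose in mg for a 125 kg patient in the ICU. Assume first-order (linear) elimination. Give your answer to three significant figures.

180 mg

Total Vd = 0.23 × 125 = 28.75 L
LD = Vd × C / F = 28.75 × 4.700 / 0.75 = 180.2 mg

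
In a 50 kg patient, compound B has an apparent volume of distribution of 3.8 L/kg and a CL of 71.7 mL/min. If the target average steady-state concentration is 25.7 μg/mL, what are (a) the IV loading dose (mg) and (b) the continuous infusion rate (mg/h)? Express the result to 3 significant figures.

Vd = 3.8 L/kg × 50 kg = 190.0 L
LD = Vd · C_target = 190.0 × 25.7 = 4883 mg
CL = 71.7 mL/min = 71.7 × 0.06 = 4.302 L/h
Maintenance: replace elimination → rate = CL × Css = 4.302 × 25.7 = 110.6 mg/h

(a) 4880 mg; (b) 111 mg/h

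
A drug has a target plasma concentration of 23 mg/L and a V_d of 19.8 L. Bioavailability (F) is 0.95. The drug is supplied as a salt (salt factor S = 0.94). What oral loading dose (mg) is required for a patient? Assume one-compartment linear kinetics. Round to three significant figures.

LD = Vd × C / F / S = 19.80 × 23.00 / 0.95 / 0.94 = 510.0 mg

510 mg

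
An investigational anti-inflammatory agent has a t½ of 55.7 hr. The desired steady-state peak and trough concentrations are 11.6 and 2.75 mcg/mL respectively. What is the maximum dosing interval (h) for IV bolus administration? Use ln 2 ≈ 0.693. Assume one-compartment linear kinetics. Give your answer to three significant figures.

116 h

k = 0.693 / t½ = 0.693 / 55.7 = 0.01244 h⁻¹
Between IV bolus doses, concentration decays as C = C₀·e^(−kτ), so C_peak/C_trough = e^(kτ).
τ_max = ln(C_peak/C_trough) / k = ln(11.6/2.75) / 0.01244 = 1.439 / 0.01244 = 115.7 h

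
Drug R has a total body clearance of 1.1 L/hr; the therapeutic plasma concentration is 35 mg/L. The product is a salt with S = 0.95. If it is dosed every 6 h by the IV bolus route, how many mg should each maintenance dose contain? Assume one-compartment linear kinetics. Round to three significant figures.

At steady state, dose per interval replaces the amount cleared in that interval: S·D/τ = CL·Css.
D = CL × Css × τ / S = 1.100 × 35 × 6 / 0.95 = 243.2 mg

243 mg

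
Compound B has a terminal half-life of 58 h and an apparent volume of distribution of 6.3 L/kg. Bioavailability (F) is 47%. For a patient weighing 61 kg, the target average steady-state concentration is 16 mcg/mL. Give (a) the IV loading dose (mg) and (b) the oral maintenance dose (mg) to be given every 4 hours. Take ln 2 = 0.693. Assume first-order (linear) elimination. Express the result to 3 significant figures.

(a) 6150 mg; (b) 625 mg

Total Vd = 6.3 × 61 = 384.3 L
LD = Vd × C = 384.3 × 16 = 6149 mg
CL = 0.693 × Vd / t½ = 0.693 × 384.3 / 58 = 4.592 L/h
D = CL × Css × τ / F = 4.592 × 16 × 4 / 0.47 = 625.3 mg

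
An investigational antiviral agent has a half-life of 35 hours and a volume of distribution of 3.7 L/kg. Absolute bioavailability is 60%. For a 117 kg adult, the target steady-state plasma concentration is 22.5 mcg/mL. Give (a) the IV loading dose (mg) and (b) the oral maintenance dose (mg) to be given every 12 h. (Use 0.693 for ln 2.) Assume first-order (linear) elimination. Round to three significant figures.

(a) 9740 mg; (b) 3860 mg

Vd = 3.7 L/kg × 117 kg = 432.9 L
LD = Vd × C = 432.9 × 22.5 = 9740 mg
CL = 0.693 × Vd / t½ = 0.693 × 432.9 / 35 = 8.571 L/h
D = CL × Css × τ / F = 8.571 × 22.5 × 12 / 0.6 = 3857 mg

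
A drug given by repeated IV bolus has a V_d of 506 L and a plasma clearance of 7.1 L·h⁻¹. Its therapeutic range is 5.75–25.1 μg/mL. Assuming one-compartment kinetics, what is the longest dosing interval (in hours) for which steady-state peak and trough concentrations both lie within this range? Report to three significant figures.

k = CL / Vd = 7.100 / 506.0 = 0.01403 h⁻¹
Between IV bolus doses, concentration decays as C = C₀·e^(−kτ), so C_peak/C_trough = e^(kτ).
τ_max = ln(C_peak/C_trough) / k = ln(25.1/5.75) / 0.01403 = 1.474 / 0.01403 = 105.1 h

105 h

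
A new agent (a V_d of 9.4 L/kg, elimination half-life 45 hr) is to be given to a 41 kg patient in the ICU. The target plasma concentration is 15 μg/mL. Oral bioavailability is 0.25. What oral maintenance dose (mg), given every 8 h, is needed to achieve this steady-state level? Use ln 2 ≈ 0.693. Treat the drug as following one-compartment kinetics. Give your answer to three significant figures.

2850 mg

Vd = 9.4 L/kg × 41 kg = 385.4 L
CL = ln 2 · Vd / t½ = 0.693 × 385.4 / 45 = 5.935 L/h
D = CL × Css × τ / F = 5.935 × 15 × 8 / 0.25 = 2849 mg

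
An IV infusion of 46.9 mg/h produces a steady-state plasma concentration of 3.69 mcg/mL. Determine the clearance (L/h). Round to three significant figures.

12.7 L/h

At steady state, infusion rate = CL × Css, so CL = rate / Css.
CL = 46.9 / 3.69 = 12.71 L/h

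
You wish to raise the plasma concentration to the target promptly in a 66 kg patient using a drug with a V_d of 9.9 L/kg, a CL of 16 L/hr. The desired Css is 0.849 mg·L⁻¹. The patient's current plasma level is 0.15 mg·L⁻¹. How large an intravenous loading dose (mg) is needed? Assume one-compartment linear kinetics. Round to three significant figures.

457 mg

Total Vd = 9.9 × 66 = 653.4 L
Concentration deficit ΔC = 0.849 − 0.15 = 0.6990 mg/L
LD = Vd × ΔC = 653.4 × 0.6990 = 456.7 mg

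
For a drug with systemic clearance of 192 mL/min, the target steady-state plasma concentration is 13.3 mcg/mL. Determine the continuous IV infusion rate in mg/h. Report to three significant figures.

CL = 192 mL/min × 60/1000 = 11.52 L/h
At steady state, infusion rate equals elimination rate: rate in = CL × Css.
R₀ = 11.52 × 13.3 = 153.2 mg/h

153 mg/h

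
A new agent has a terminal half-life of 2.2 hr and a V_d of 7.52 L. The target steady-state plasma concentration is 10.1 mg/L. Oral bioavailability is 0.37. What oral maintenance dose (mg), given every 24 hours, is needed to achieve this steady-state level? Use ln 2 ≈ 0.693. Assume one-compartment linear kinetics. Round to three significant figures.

1550 mg

CL = ln 2 · Vd / t½ = 0.693 × 7.520 / 2.2 = 2.369 L/h
D = CL × Css × τ / F = 2.369 × 10.1 × 24 / 0.37 = 1552 mg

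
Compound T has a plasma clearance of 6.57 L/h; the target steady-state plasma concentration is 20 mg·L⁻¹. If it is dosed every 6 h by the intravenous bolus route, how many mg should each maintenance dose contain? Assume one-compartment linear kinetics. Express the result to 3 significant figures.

788 mg

D = CL × Css × τ = 6.570 × 20 × 6 = 788.4 mg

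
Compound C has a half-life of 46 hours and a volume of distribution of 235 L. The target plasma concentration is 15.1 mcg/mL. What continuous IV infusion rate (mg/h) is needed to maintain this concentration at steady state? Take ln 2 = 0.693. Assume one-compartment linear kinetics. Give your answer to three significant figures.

53.5 mg/h

k = 0.693/46 = 0.01507 h⁻¹, so CL = k·Vd = 0.01507 × 235.0 = 3.541 L/h
Infusion rate = CL × Css = 3.541 × 15.1 = 53.47 mg/h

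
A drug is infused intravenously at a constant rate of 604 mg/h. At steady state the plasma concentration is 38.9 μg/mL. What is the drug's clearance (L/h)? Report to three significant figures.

15.5 L/h

At steady state, infusion rate = CL × Css, so CL = rate / Css.
CL = 604 / 38.9 = 15.53 L/h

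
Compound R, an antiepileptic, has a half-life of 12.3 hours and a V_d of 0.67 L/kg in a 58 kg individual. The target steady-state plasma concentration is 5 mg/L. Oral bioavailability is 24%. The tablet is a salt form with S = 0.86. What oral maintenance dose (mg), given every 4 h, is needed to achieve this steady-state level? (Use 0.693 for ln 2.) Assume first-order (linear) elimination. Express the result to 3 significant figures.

212 mg

Vd = 0.67 L/kg × 58 kg = 38.86 L
k = 0.693/12.3 = 0.05634 h⁻¹, so CL = k·Vd = 0.05634 × 38.86 = 2.189 L/h
D = CL × Css × τ / F / S = 2.189 × 5 × 4 / 0.24 / 0.86 = 212.1 mg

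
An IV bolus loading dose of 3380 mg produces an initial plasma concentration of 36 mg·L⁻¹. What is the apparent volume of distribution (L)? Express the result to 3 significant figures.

Immediately after an IV bolus, C₀ = Dose / Vd, so Vd = Dose / C₀.
Vd = 3380 / 36 = 93.89 L

93.9 L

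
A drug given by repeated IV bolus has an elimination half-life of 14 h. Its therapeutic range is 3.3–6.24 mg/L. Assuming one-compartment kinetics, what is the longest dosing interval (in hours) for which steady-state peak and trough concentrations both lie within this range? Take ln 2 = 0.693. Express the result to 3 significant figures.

k = 0.693 / t½ = 0.693 / 14 = 0.04950 h⁻¹
Between IV bolus doses, concentration decays as C = C₀·e^(−kτ), so C_peak/C_trough = e^(kτ).
τ_max = ln(C_peak/C_trough) / k = ln(6.24/3.3) / 0.04950 = 0.6371 / 0.04950 = 12.87 h

12.9 h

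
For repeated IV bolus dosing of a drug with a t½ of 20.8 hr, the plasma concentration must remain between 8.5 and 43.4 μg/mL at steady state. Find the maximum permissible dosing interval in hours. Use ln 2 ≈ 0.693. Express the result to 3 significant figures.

48.9 h

k = 0.693 / t½ = 0.693 / 20.8 = 0.03332 h⁻¹
Between IV bolus doses, concentration decays as C = C₀·e^(−kτ), so C_peak/C_trough = e^(kτ).
τ_max = ln(C_peak/C_trough) / k = ln(43.4/8.5) / 0.03332 = 1.630 / 0.03332 = 48.92 h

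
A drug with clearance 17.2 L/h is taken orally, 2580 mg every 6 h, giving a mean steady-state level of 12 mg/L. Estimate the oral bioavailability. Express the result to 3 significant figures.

0.480

F·D/τ = CL·Css at steady state → F = CL·Css·τ / D.
F = 17.2 × 12 × 6 / 2580 = 0.480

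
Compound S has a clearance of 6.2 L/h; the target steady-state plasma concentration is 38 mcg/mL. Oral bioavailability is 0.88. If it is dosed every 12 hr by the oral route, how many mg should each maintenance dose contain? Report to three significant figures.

3210 mg

D = CL × Css × τ / F = 6.200 × 38 × 12 / 0.88 = 3213 mg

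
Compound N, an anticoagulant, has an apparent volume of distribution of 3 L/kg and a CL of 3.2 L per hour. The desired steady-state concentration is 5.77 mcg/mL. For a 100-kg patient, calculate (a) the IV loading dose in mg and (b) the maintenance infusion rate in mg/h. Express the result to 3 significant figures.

(a) 1730 mg; (b) 18.5 mg/h

Vd(total) = 100 kg × 3 L/kg = 300.0 L
Loading dose = Vd × C = 300.0 × 5.77 = 1731 mg
Maintenance: replace elimination → rate = CL × Css = 3.200 × 5.77 = 18.46 mg/h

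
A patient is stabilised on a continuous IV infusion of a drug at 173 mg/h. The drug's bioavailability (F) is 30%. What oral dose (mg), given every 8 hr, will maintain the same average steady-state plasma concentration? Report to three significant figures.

To maintain the same Css, the systemic dosing rate must be unchanged: F·D/τ = infusion rate.
D = rate × τ / F = 173 × 8 / 0.3 = 4613 mg

4610 mg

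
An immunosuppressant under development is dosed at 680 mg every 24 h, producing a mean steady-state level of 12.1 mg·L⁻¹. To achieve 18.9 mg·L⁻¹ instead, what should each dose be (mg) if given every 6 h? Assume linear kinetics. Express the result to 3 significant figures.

For first-order elimination, Css ∝ F·D/(CL·τ); F and CL are unchanged, so Css ∝ D/τ.
D₂ = D₁ × (Css,target / Css,current) × (τ₂/τ₁) = 680 × (18.9/12.1) × (6/24) = 265.5 mg

266 mg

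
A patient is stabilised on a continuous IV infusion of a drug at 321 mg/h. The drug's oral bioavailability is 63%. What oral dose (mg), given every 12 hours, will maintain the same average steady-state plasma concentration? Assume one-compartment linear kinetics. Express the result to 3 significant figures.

6110 mg

To maintain the same Css, the systemic dosing rate must be unchanged: F·D/τ = infusion rate.
D = rate × τ / F = 321 × 12 / 0.63 = 6114 mg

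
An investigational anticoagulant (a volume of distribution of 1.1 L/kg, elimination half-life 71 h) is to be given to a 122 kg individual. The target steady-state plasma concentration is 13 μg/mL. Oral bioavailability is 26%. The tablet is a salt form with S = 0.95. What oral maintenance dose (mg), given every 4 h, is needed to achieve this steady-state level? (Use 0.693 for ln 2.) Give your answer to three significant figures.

276 mg

Total Vd = 1.1 × 122 = 134.2 L
k = 0.693/71 = 0.009761 h⁻¹, so CL = k·Vd = 0.009761 × 134.2 = 1.310 L/h
D = CL × Css × τ / F / S = 1.310 × 13 × 4 / 0.26 / 0.95 = 275.8 mg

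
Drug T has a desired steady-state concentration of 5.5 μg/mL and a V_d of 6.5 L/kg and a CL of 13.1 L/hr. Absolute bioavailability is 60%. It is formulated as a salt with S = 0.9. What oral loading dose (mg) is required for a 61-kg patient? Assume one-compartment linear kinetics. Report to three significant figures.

Vd(total) = 61 kg × 6.5 L/kg = 396.5 L
LD = Vd × C / F / S = 396.5 × 5.500 / 0.6 / 0.9 = 4038 mg

4040 mg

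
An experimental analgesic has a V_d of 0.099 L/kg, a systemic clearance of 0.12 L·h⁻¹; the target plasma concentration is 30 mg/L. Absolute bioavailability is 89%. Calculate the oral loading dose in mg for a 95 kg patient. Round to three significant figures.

Total Vd = 0.099 × 95 = 9.405 L
The loading dose fills Vd to the target concentration; clearance is irrelevant here.
LD = Vd × C / F = 9.405 × 30.00 / 0.89 = 317.0 mg

317 mg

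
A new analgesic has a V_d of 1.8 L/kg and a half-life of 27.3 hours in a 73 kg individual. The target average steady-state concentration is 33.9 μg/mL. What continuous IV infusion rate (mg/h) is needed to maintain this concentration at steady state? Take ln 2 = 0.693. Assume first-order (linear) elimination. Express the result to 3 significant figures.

Vd = 1.8 L/kg × 73 kg = 131.4 L
CL = 0.693 × Vd / t½ = 0.693 × 131.4 / 27.3 = 3.336 L/h
Infusion rate = CL × Css = 3.336 × 33.9 = 113.1 mg/h

113 mg/h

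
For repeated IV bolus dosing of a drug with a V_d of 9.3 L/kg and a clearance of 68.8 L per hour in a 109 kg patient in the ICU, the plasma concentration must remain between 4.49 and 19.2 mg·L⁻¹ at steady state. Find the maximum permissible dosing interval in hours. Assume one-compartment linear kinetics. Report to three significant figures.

21.4 h

Vd = 9.3 L/kg × 109 kg = 1014 L
k = CL / Vd = 68.80 / 1014 = 0.06785 h⁻¹
Between IV bolus doses, concentration decays as C = C₀·e^(−kτ), so C_peak/C_trough = e^(kτ).
τ_max = ln(C_peak/C_trough) / k = ln(19.2/4.49) / 0.06785 = 1.453 / 0.06785 = 21.41 h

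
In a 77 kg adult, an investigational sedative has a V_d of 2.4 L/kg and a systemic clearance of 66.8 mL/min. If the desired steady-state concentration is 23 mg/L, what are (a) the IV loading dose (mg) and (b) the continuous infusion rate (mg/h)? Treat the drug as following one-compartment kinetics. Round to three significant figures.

Vd(total) = 77 kg × 2.4 L/kg = 184.8 L
Loading dose = Vd × C = 184.8 × 23 = 4250 mg
CL = 66.8 mL/min = 66.8 × 0.06 = 4.008 L/h
Maintenance: replace elimination → rate = CL × Css = 4.008 × 23 = 92.18 mg/h

(a) 4250 mg; (b) 92.2 mg/h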